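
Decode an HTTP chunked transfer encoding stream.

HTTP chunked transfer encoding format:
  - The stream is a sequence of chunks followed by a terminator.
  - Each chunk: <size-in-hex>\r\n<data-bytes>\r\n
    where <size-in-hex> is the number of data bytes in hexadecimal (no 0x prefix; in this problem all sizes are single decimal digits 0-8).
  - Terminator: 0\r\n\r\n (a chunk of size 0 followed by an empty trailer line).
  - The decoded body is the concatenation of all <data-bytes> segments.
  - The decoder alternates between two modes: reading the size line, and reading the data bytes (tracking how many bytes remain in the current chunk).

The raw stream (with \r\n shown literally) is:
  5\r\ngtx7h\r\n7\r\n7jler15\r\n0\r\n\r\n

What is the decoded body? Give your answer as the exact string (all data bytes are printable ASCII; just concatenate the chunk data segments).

Chunk 1: stream[0..1]='5' size=0x5=5, data at stream[3..8]='gtx7h' -> body[0..5], body so far='gtx7h'
Chunk 2: stream[10..11]='7' size=0x7=7, data at stream[13..20]='7jler15' -> body[5..12], body so far='gtx7h7jler15'
Chunk 3: stream[22..23]='0' size=0 (terminator). Final body='gtx7h7jler15' (12 bytes)

Answer: gtx7h7jler15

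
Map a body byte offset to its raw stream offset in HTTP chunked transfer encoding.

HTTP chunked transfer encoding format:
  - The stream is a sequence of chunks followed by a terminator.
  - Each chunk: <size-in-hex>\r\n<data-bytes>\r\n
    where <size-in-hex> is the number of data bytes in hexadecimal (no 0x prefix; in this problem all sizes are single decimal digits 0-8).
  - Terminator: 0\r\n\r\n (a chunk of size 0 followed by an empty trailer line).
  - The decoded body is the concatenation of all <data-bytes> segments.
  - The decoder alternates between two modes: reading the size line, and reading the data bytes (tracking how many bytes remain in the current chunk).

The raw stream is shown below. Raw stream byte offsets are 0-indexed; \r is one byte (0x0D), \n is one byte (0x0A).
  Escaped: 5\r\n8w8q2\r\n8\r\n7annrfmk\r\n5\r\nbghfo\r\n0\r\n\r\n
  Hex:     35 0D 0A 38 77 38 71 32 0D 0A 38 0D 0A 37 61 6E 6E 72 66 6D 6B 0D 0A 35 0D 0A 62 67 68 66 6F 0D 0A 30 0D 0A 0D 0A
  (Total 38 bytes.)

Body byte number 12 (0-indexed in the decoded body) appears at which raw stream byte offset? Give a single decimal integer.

Answer: 20

Derivation:
Chunk 1: stream[0..1]='5' size=0x5=5, data at stream[3..8]='8w8q2' -> body[0..5], body so far='8w8q2'
Chunk 2: stream[10..11]='8' size=0x8=8, data at stream[13..21]='7annrfmk' -> body[5..13], body so far='8w8q27annrfmk'
Chunk 3: stream[23..24]='5' size=0x5=5, data at stream[26..31]='bghfo' -> body[13..18], body so far='8w8q27annrfmkbghfo'
Chunk 4: stream[33..34]='0' size=0 (terminator). Final body='8w8q27annrfmkbghfo' (18 bytes)
Body byte 12 at stream offset 20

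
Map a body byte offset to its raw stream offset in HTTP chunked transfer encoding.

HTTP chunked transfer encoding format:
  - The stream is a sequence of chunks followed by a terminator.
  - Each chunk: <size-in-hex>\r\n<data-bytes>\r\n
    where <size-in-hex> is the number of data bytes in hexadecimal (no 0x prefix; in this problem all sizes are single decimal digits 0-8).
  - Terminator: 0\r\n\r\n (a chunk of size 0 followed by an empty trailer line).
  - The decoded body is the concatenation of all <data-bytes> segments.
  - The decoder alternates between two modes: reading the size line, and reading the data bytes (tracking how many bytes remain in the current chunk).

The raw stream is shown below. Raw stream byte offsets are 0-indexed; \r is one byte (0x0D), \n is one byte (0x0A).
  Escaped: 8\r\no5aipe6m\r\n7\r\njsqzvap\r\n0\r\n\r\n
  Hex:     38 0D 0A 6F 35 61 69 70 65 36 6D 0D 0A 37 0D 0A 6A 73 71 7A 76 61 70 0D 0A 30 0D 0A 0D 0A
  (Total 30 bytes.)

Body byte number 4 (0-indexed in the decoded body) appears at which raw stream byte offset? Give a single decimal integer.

Answer: 7

Derivation:
Chunk 1: stream[0..1]='8' size=0x8=8, data at stream[3..11]='o5aipe6m' -> body[0..8], body so far='o5aipe6m'
Chunk 2: stream[13..14]='7' size=0x7=7, data at stream[16..23]='jsqzvap' -> body[8..15], body so far='o5aipe6mjsqzvap'
Chunk 3: stream[25..26]='0' size=0 (terminator). Final body='o5aipe6mjsqzvap' (15 bytes)
Body byte 4 at stream offset 7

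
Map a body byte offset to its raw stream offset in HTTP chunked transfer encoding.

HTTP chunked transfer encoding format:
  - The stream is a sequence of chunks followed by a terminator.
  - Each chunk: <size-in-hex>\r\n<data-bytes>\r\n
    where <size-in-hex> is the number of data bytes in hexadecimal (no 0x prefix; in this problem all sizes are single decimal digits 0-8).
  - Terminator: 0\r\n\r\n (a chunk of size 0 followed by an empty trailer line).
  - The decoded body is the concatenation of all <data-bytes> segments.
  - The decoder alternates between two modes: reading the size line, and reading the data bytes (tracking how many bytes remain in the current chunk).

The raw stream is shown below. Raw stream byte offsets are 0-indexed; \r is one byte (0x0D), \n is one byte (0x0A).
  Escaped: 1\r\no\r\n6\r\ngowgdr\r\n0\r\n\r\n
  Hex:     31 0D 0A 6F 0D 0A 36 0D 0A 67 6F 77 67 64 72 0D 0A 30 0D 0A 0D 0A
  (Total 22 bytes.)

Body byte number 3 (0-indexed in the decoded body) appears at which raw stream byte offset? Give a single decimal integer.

Chunk 1: stream[0..1]='1' size=0x1=1, data at stream[3..4]='o' -> body[0..1], body so far='o'
Chunk 2: stream[6..7]='6' size=0x6=6, data at stream[9..15]='gowgdr' -> body[1..7], body so far='ogowgdr'
Chunk 3: stream[17..18]='0' size=0 (terminator). Final body='ogowgdr' (7 bytes)
Body byte 3 at stream offset 11

Answer: 11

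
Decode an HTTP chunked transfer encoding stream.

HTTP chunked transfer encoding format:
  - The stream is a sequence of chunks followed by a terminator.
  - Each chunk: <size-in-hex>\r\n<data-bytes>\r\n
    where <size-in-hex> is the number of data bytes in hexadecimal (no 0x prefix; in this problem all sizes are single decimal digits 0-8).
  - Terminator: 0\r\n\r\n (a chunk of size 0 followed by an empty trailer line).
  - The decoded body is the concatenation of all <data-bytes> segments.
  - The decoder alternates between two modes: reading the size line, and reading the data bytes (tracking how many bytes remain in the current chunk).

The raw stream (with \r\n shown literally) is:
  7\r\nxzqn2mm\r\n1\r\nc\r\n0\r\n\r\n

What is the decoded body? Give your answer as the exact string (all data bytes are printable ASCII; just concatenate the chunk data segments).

Answer: xzqn2mmc

Derivation:
Chunk 1: stream[0..1]='7' size=0x7=7, data at stream[3..10]='xzqn2mm' -> body[0..7], body so far='xzqn2mm'
Chunk 2: stream[12..13]='1' size=0x1=1, data at stream[15..16]='c' -> body[7..8], body so far='xzqn2mmc'
Chunk 3: stream[18..19]='0' size=0 (terminator). Final body='xzqn2mmc' (8 bytes)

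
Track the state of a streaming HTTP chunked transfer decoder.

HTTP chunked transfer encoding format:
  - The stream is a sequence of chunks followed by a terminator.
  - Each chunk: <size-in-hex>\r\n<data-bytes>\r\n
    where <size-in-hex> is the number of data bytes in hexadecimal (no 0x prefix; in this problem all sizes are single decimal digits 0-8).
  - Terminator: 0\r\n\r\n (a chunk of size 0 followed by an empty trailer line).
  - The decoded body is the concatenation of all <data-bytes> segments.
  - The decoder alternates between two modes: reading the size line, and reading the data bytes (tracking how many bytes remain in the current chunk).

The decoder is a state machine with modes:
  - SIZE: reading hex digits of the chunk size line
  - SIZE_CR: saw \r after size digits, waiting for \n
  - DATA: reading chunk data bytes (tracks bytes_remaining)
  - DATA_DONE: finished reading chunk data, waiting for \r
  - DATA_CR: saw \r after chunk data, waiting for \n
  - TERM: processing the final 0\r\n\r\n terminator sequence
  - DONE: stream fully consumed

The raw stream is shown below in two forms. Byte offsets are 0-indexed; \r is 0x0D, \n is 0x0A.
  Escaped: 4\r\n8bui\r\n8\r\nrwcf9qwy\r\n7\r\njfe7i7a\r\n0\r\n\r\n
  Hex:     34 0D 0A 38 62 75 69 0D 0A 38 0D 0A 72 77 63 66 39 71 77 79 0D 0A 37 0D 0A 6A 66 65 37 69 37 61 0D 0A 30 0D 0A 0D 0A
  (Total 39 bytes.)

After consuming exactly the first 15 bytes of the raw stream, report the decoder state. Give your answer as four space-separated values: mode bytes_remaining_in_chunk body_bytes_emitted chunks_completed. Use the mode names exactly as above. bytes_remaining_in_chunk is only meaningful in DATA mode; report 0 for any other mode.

Answer: DATA 5 7 1

Derivation:
Byte 0 = '4': mode=SIZE remaining=0 emitted=0 chunks_done=0
Byte 1 = 0x0D: mode=SIZE_CR remaining=0 emitted=0 chunks_done=0
Byte 2 = 0x0A: mode=DATA remaining=4 emitted=0 chunks_done=0
Byte 3 = '8': mode=DATA remaining=3 emitted=1 chunks_done=0
Byte 4 = 'b': mode=DATA remaining=2 emitted=2 chunks_done=0
Byte 5 = 'u': mode=DATA remaining=1 emitted=3 chunks_done=0
Byte 6 = 'i': mode=DATA_DONE remaining=0 emitted=4 chunks_done=0
Byte 7 = 0x0D: mode=DATA_CR remaining=0 emitted=4 chunks_done=0
Byte 8 = 0x0A: mode=SIZE remaining=0 emitted=4 chunks_done=1
Byte 9 = '8': mode=SIZE remaining=0 emitted=4 chunks_done=1
Byte 10 = 0x0D: mode=SIZE_CR remaining=0 emitted=4 chunks_done=1
Byte 11 = 0x0A: mode=DATA remaining=8 emitted=4 chunks_done=1
Byte 12 = 'r': mode=DATA remaining=7 emitted=5 chunks_done=1
Byte 13 = 'w': mode=DATA remaining=6 emitted=6 chunks_done=1
Byte 14 = 'c': mode=DATA remaining=5 emitted=7 chunks_done=1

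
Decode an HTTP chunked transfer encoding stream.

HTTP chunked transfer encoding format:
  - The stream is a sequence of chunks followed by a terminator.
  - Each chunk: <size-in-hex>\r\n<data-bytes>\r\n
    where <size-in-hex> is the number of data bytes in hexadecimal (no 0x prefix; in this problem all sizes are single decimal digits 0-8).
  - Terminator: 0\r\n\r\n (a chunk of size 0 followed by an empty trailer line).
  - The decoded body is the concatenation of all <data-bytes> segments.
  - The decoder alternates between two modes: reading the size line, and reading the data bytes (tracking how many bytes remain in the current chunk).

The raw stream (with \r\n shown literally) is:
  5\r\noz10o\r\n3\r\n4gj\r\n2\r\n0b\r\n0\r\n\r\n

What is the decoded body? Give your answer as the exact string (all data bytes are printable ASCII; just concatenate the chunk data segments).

Chunk 1: stream[0..1]='5' size=0x5=5, data at stream[3..8]='oz10o' -> body[0..5], body so far='oz10o'
Chunk 2: stream[10..11]='3' size=0x3=3, data at stream[13..16]='4gj' -> body[5..8], body so far='oz10o4gj'
Chunk 3: stream[18..19]='2' size=0x2=2, data at stream[21..23]='0b' -> body[8..10], body so far='oz10o4gj0b'
Chunk 4: stream[25..26]='0' size=0 (terminator). Final body='oz10o4gj0b' (10 bytes)

Answer: oz10o4gj0b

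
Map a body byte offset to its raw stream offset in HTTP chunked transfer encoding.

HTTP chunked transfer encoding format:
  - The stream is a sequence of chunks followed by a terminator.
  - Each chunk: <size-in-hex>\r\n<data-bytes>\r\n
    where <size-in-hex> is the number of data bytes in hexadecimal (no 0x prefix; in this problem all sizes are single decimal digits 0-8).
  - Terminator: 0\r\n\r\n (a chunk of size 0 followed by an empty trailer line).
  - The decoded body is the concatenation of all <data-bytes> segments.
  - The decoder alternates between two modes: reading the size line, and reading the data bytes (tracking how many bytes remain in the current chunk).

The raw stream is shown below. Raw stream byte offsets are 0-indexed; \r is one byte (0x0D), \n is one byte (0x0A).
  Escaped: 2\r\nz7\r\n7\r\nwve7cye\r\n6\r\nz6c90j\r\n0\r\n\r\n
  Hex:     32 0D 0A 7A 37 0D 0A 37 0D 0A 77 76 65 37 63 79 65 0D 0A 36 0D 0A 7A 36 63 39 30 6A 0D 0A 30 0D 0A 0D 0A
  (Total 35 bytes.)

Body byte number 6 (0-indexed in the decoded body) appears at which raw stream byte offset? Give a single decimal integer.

Answer: 14

Derivation:
Chunk 1: stream[0..1]='2' size=0x2=2, data at stream[3..5]='z7' -> body[0..2], body so far='z7'
Chunk 2: stream[7..8]='7' size=0x7=7, data at stream[10..17]='wve7cye' -> body[2..9], body so far='z7wve7cye'
Chunk 3: stream[19..20]='6' size=0x6=6, data at stream[22..28]='z6c90j' -> body[9..15], body so far='z7wve7cyez6c90j'
Chunk 4: stream[30..31]='0' size=0 (terminator). Final body='z7wve7cyez6c90j' (15 bytes)
Body byte 6 at stream offset 14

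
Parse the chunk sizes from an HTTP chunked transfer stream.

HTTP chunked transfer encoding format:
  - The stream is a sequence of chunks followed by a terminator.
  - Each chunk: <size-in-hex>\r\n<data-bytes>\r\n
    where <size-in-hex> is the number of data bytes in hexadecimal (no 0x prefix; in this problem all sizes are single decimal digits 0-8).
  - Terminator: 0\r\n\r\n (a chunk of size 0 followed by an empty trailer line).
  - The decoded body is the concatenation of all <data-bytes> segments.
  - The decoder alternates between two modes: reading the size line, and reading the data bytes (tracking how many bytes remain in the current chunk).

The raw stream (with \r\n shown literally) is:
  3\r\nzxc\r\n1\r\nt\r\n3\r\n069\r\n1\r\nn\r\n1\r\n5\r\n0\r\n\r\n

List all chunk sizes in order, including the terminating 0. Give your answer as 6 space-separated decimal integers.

Answer: 3 1 3 1 1 0

Derivation:
Chunk 1: stream[0..1]='3' size=0x3=3, data at stream[3..6]='zxc' -> body[0..3], body so far='zxc'
Chunk 2: stream[8..9]='1' size=0x1=1, data at stream[11..12]='t' -> body[3..4], body so far='zxct'
Chunk 3: stream[14..15]='3' size=0x3=3, data at stream[17..20]='069' -> body[4..7], body so far='zxct069'
Chunk 4: stream[22..23]='1' size=0x1=1, data at stream[25..26]='n' -> body[7..8], body so far='zxct069n'
Chunk 5: stream[28..29]='1' size=0x1=1, data at stream[31..32]='5' -> body[8..9], body so far='zxct069n5'
Chunk 6: stream[34..35]='0' size=0 (terminator). Final body='zxct069n5' (9 bytes)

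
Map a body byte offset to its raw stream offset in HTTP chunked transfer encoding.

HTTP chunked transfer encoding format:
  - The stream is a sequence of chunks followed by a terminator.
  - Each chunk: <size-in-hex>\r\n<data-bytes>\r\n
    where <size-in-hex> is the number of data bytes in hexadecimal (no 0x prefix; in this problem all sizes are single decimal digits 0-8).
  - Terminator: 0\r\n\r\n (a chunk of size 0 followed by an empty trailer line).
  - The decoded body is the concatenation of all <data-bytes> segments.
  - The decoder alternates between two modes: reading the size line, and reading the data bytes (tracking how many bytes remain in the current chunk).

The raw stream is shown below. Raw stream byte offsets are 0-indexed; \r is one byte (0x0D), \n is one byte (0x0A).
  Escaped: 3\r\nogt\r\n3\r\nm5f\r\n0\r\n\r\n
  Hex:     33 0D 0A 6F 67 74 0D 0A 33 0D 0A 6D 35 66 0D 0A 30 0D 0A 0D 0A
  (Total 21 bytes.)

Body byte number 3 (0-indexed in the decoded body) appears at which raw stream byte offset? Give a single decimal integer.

Answer: 11

Derivation:
Chunk 1: stream[0..1]='3' size=0x3=3, data at stream[3..6]='ogt' -> body[0..3], body so far='ogt'
Chunk 2: stream[8..9]='3' size=0x3=3, data at stream[11..14]='m5f' -> body[3..6], body so far='ogtm5f'
Chunk 3: stream[16..17]='0' size=0 (terminator). Final body='ogtm5f' (6 bytes)
Body byte 3 at stream offset 11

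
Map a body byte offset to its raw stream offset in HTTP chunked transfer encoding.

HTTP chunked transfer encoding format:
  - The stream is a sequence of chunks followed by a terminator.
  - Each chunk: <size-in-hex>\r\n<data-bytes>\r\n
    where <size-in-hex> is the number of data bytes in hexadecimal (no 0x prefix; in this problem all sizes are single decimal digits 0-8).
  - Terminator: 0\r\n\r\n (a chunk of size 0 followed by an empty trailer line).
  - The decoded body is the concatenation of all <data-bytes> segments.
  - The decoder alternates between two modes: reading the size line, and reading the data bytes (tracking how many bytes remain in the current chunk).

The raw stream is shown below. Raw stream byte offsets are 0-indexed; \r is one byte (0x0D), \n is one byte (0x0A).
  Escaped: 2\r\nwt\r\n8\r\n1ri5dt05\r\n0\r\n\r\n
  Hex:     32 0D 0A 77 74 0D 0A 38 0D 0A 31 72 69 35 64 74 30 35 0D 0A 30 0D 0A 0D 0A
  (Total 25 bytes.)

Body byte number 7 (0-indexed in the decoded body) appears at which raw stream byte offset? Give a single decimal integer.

Chunk 1: stream[0..1]='2' size=0x2=2, data at stream[3..5]='wt' -> body[0..2], body so far='wt'
Chunk 2: stream[7..8]='8' size=0x8=8, data at stream[10..18]='1ri5dt05' -> body[2..10], body so far='wt1ri5dt05'
Chunk 3: stream[20..21]='0' size=0 (terminator). Final body='wt1ri5dt05' (10 bytes)
Body byte 7 at stream offset 15

Answer: 15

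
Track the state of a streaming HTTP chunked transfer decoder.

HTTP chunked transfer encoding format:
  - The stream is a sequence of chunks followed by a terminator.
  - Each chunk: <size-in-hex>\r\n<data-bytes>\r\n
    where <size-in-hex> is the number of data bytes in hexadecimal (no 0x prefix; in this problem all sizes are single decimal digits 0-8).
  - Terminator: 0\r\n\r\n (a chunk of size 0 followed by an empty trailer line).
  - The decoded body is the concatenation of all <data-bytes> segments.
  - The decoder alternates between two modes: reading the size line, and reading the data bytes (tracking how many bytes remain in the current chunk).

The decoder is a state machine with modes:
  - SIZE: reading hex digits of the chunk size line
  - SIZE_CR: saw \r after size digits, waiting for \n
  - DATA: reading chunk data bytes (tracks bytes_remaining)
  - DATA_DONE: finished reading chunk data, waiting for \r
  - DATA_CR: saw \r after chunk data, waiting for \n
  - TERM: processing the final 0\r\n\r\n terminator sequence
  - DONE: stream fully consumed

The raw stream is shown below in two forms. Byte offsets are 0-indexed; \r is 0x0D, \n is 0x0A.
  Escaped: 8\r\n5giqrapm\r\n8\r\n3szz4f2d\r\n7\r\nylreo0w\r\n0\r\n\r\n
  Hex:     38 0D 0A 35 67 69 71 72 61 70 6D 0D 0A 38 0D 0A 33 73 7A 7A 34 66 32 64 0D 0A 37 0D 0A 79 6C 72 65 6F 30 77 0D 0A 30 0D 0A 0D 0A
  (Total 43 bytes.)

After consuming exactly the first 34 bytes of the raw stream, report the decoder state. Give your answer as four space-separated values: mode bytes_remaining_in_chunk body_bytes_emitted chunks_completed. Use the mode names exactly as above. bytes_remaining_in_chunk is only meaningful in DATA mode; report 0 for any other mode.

Answer: DATA 2 21 2

Derivation:
Byte 0 = '8': mode=SIZE remaining=0 emitted=0 chunks_done=0
Byte 1 = 0x0D: mode=SIZE_CR remaining=0 emitted=0 chunks_done=0
Byte 2 = 0x0A: mode=DATA remaining=8 emitted=0 chunks_done=0
Byte 3 = '5': mode=DATA remaining=7 emitted=1 chunks_done=0
Byte 4 = 'g': mode=DATA remaining=6 emitted=2 chunks_done=0
Byte 5 = 'i': mode=DATA remaining=5 emitted=3 chunks_done=0
Byte 6 = 'q': mode=DATA remaining=4 emitted=4 chunks_done=0
Byte 7 = 'r': mode=DATA remaining=3 emitted=5 chunks_done=0
Byte 8 = 'a': mode=DATA remaining=2 emitted=6 chunks_done=0
Byte 9 = 'p': mode=DATA remaining=1 emitted=7 chunks_done=0
Byte 10 = 'm': mode=DATA_DONE remaining=0 emitted=8 chunks_done=0
Byte 11 = 0x0D: mode=DATA_CR remaining=0 emitted=8 chunks_done=0
Byte 12 = 0x0A: mode=SIZE remaining=0 emitted=8 chunks_done=1
Byte 13 = '8': mode=SIZE remaining=0 emitted=8 chunks_done=1
Byte 14 = 0x0D: mode=SIZE_CR remaining=0 emitted=8 chunks_done=1
Byte 15 = 0x0A: mode=DATA remaining=8 emitted=8 chunks_done=1
Byte 16 = '3': mode=DATA remaining=7 emitted=9 chunks_done=1
Byte 17 = 's': mode=DATA remaining=6 emitted=10 chunks_done=1
Byte 18 = 'z': mode=DATA remaining=5 emitted=11 chunks_done=1
Byte 19 = 'z': mode=DATA remaining=4 emitted=12 chunks_done=1
Byte 20 = '4': mode=DATA remaining=3 emitted=13 chunks_done=1
Byte 21 = 'f': mode=DATA remaining=2 emitted=14 chunks_done=1
Byte 22 = '2': mode=DATA remaining=1 emitted=15 chunks_done=1
Byte 23 = 'd': mode=DATA_DONE remaining=0 emitted=16 chunks_done=1
Byte 24 = 0x0D: mode=DATA_CR remaining=0 emitted=16 chunks_done=1
Byte 25 = 0x0A: mode=SIZE remaining=0 emitted=16 chunks_done=2
Byte 26 = '7': mode=SIZE remaining=0 emitted=16 chunks_done=2
Byte 27 = 0x0D: mode=SIZE_CR remaining=0 emitted=16 chunks_done=2
Byte 28 = 0x0A: mode=DATA remaining=7 emitted=16 chunks_done=2
Byte 29 = 'y': mode=DATA remaining=6 emitted=17 chunks_done=2
Byte 30 = 'l': mode=DATA remaining=5 emitted=18 chunks_done=2
Byte 31 = 'r': mode=DATA remaining=4 emitted=19 chunks_done=2
Byte 32 = 'e': mode=DATA remaining=3 emitted=20 chunks_done=2
Byte 33 = 'o': mode=DATA remaining=2 emitted=21 chunks_done=2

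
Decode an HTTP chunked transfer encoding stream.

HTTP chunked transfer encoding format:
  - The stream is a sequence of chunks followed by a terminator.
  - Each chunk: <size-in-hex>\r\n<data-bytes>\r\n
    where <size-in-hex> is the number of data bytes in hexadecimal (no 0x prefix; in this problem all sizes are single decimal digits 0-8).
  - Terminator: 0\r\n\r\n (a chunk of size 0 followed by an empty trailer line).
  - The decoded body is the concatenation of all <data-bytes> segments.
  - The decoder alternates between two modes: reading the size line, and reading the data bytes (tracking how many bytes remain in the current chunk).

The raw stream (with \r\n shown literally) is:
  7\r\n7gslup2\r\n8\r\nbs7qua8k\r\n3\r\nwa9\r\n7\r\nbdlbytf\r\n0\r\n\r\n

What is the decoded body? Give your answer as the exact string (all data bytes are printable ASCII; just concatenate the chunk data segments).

Chunk 1: stream[0..1]='7' size=0x7=7, data at stream[3..10]='7gslup2' -> body[0..7], body so far='7gslup2'
Chunk 2: stream[12..13]='8' size=0x8=8, data at stream[15..23]='bs7qua8k' -> body[7..15], body so far='7gslup2bs7qua8k'
Chunk 3: stream[25..26]='3' size=0x3=3, data at stream[28..31]='wa9' -> body[15..18], body so far='7gslup2bs7qua8kwa9'
Chunk 4: stream[33..34]='7' size=0x7=7, data at stream[36..43]='bdlbytf' -> body[18..25], body so far='7gslup2bs7qua8kwa9bdlbytf'
Chunk 5: stream[45..46]='0' size=0 (terminator). Final body='7gslup2bs7qua8kwa9bdlbytf' (25 bytes)

Answer: 7gslup2bs7qua8kwa9bdlbytf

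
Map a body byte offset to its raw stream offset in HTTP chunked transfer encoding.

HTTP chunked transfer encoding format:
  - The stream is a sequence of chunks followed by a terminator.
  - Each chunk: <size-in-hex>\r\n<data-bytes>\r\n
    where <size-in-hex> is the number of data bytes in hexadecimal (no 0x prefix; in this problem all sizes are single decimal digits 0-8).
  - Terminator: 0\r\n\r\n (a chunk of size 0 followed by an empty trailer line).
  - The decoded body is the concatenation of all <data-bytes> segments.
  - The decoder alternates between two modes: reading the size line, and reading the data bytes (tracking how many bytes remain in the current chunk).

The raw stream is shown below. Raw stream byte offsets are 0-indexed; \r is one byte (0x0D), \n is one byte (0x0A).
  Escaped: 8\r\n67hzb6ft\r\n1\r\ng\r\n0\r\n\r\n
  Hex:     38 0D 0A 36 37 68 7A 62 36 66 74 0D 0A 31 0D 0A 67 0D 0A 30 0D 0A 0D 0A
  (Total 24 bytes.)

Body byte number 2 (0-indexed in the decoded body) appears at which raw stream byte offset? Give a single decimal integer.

Answer: 5

Derivation:
Chunk 1: stream[0..1]='8' size=0x8=8, data at stream[3..11]='67hzb6ft' -> body[0..8], body so far='67hzb6ft'
Chunk 2: stream[13..14]='1' size=0x1=1, data at stream[16..17]='g' -> body[8..9], body so far='67hzb6ftg'
Chunk 3: stream[19..20]='0' size=0 (terminator). Final body='67hzb6ftg' (9 bytes)
Body byte 2 at stream offset 5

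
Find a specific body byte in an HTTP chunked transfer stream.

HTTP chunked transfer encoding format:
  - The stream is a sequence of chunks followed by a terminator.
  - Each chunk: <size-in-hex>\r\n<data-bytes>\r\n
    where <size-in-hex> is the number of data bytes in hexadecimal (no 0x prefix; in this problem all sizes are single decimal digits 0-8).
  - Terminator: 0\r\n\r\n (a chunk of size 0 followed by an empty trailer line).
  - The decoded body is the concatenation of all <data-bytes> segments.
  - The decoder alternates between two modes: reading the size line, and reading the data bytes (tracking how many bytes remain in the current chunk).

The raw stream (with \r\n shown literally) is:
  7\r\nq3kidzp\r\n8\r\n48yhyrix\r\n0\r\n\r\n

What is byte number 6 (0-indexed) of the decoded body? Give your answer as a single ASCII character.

Chunk 1: stream[0..1]='7' size=0x7=7, data at stream[3..10]='q3kidzp' -> body[0..7], body so far='q3kidzp'
Chunk 2: stream[12..13]='8' size=0x8=8, data at stream[15..23]='48yhyrix' -> body[7..15], body so far='q3kidzp48yhyrix'
Chunk 3: stream[25..26]='0' size=0 (terminator). Final body='q3kidzp48yhyrix' (15 bytes)
Body byte 6 = 'p'

Answer: p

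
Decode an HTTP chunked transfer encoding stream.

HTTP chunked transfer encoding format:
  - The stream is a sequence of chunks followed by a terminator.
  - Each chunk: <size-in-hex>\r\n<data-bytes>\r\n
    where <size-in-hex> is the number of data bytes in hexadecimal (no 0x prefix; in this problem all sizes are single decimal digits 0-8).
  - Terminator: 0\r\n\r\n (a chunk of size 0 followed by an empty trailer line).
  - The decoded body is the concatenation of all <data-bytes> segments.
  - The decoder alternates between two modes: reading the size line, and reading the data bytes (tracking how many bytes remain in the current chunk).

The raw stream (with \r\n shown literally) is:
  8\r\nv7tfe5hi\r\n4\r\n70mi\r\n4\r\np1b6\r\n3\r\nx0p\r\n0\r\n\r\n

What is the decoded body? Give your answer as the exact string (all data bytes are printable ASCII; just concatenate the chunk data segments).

Chunk 1: stream[0..1]='8' size=0x8=8, data at stream[3..11]='v7tfe5hi' -> body[0..8], body so far='v7tfe5hi'
Chunk 2: stream[13..14]='4' size=0x4=4, data at stream[16..20]='70mi' -> body[8..12], body so far='v7tfe5hi70mi'
Chunk 3: stream[22..23]='4' size=0x4=4, data at stream[25..29]='p1b6' -> body[12..16], body so far='v7tfe5hi70mip1b6'
Chunk 4: stream[31..32]='3' size=0x3=3, data at stream[34..37]='x0p' -> body[16..19], body so far='v7tfe5hi70mip1b6x0p'
Chunk 5: stream[39..40]='0' size=0 (terminator). Final body='v7tfe5hi70mip1b6x0p' (19 bytes)

Answer: v7tfe5hi70mip1b6x0p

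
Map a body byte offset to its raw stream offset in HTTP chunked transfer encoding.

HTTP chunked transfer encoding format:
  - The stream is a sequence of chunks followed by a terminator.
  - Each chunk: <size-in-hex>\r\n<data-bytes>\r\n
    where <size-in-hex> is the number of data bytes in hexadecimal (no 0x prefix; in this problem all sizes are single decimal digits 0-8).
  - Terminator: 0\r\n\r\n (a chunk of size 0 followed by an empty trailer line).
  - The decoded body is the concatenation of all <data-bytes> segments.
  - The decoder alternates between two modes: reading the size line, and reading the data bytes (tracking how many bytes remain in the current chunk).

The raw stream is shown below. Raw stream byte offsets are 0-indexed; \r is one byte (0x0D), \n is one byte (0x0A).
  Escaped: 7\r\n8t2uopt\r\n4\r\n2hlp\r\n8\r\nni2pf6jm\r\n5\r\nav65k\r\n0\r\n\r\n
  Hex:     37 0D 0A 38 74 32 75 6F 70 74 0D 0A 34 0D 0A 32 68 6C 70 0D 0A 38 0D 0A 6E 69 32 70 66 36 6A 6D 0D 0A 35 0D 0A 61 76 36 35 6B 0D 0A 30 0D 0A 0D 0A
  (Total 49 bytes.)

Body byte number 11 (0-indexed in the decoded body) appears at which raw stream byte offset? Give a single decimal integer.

Chunk 1: stream[0..1]='7' size=0x7=7, data at stream[3..10]='8t2uopt' -> body[0..7], body so far='8t2uopt'
Chunk 2: stream[12..13]='4' size=0x4=4, data at stream[15..19]='2hlp' -> body[7..11], body so far='8t2uopt2hlp'
Chunk 3: stream[21..22]='8' size=0x8=8, data at stream[24..32]='ni2pf6jm' -> body[11..19], body so far='8t2uopt2hlpni2pf6jm'
Chunk 4: stream[34..35]='5' size=0x5=5, data at stream[37..42]='av65k' -> body[19..24], body so far='8t2uopt2hlpni2pf6jmav65k'
Chunk 5: stream[44..45]='0' size=0 (terminator). Final body='8t2uopt2hlpni2pf6jmav65k' (24 bytes)
Body byte 11 at stream offset 24

Answer: 24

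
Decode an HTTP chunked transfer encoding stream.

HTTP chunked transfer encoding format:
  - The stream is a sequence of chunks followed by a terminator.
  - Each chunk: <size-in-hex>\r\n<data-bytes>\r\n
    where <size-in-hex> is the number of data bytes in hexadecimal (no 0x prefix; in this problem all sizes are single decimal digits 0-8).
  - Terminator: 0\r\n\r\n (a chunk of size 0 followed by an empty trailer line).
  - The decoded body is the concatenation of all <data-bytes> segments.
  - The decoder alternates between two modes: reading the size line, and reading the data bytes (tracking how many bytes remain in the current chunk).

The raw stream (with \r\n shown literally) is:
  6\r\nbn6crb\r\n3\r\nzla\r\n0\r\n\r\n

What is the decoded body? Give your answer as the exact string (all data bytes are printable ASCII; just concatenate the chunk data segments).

Answer: bn6crbzla

Derivation:
Chunk 1: stream[0..1]='6' size=0x6=6, data at stream[3..9]='bn6crb' -> body[0..6], body so far='bn6crb'
Chunk 2: stream[11..12]='3' size=0x3=3, data at stream[14..17]='zla' -> body[6..9], body so far='bn6crbzla'
Chunk 3: stream[19..20]='0' size=0 (terminator). Final body='bn6crbzla' (9 bytes)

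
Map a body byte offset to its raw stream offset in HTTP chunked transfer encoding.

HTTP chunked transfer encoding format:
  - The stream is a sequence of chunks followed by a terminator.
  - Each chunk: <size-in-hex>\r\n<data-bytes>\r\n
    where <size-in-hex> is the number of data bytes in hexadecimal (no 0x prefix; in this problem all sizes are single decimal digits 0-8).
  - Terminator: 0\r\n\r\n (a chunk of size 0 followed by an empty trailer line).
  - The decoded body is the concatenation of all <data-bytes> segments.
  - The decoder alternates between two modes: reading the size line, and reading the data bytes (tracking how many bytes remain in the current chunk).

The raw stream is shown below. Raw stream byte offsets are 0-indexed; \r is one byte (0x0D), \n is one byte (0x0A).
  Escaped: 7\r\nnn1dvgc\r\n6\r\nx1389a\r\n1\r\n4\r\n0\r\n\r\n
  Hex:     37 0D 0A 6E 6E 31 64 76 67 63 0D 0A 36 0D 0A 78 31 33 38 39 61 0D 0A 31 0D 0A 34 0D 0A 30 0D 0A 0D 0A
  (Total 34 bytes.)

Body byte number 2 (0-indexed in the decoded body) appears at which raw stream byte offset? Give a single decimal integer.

Answer: 5

Derivation:
Chunk 1: stream[0..1]='7' size=0x7=7, data at stream[3..10]='nn1dvgc' -> body[0..7], body so far='nn1dvgc'
Chunk 2: stream[12..13]='6' size=0x6=6, data at stream[15..21]='x1389a' -> body[7..13], body so far='nn1dvgcx1389a'
Chunk 3: stream[23..24]='1' size=0x1=1, data at stream[26..27]='4' -> body[13..14], body so far='nn1dvgcx1389a4'
Chunk 4: stream[29..30]='0' size=0 (terminator). Final body='nn1dvgcx1389a4' (14 bytes)
Body byte 2 at stream offset 5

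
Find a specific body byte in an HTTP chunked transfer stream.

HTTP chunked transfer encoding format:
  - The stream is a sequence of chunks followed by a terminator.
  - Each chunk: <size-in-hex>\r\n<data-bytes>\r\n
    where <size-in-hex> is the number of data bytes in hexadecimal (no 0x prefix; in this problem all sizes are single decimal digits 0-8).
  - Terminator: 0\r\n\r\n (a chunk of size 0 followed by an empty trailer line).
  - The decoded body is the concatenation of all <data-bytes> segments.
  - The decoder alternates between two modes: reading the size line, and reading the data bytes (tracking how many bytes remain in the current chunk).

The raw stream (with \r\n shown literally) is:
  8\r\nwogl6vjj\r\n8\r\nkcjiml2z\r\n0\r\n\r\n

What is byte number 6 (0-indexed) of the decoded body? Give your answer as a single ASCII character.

Answer: j

Derivation:
Chunk 1: stream[0..1]='8' size=0x8=8, data at stream[3..11]='wogl6vjj' -> body[0..8], body so far='wogl6vjj'
Chunk 2: stream[13..14]='8' size=0x8=8, data at stream[16..24]='kcjiml2z' -> body[8..16], body so far='wogl6vjjkcjiml2z'
Chunk 3: stream[26..27]='0' size=0 (terminator). Final body='wogl6vjjkcjiml2z' (16 bytes)
Body byte 6 = 'j'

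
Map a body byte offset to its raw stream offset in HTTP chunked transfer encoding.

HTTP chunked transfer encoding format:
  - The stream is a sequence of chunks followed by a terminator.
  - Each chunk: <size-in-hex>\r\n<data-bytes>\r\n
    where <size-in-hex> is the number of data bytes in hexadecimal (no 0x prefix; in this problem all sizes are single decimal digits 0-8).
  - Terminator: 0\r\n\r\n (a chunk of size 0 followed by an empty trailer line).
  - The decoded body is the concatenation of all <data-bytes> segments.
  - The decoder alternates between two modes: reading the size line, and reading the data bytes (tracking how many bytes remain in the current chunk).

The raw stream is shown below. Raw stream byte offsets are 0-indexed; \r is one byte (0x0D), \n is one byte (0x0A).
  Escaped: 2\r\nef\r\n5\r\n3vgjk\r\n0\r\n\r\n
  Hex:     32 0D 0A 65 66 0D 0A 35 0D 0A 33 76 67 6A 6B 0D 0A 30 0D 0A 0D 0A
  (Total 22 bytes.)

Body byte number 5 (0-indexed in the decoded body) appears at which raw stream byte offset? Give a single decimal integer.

Chunk 1: stream[0..1]='2' size=0x2=2, data at stream[3..5]='ef' -> body[0..2], body so far='ef'
Chunk 2: stream[7..8]='5' size=0x5=5, data at stream[10..15]='3vgjk' -> body[2..7], body so far='ef3vgjk'
Chunk 3: stream[17..18]='0' size=0 (terminator). Final body='ef3vgjk' (7 bytes)
Body byte 5 at stream offset 13

Answer: 13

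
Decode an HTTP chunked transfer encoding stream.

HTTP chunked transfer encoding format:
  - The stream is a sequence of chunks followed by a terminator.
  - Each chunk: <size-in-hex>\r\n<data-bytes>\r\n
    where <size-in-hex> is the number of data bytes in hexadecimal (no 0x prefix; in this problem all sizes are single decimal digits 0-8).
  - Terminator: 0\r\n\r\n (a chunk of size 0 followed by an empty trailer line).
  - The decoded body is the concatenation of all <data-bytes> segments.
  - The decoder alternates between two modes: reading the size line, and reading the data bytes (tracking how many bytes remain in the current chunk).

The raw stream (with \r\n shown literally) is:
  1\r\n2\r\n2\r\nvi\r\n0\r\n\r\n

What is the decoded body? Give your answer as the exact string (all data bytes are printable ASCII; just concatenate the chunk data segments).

Chunk 1: stream[0..1]='1' size=0x1=1, data at stream[3..4]='2' -> body[0..1], body so far='2'
Chunk 2: stream[6..7]='2' size=0x2=2, data at stream[9..11]='vi' -> body[1..3], body so far='2vi'
Chunk 3: stream[13..14]='0' size=0 (terminator). Final body='2vi' (3 bytes)

Answer: 2vi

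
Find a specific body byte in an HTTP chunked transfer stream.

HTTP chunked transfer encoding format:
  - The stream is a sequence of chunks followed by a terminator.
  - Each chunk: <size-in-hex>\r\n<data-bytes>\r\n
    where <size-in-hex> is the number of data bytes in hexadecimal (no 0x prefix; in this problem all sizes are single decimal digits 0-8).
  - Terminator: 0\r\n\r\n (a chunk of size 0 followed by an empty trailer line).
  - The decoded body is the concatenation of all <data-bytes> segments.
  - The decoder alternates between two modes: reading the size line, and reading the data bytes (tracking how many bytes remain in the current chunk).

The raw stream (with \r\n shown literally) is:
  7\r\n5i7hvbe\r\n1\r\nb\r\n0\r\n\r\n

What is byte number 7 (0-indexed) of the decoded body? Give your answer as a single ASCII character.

Chunk 1: stream[0..1]='7' size=0x7=7, data at stream[3..10]='5i7hvbe' -> body[0..7], body so far='5i7hvbe'
Chunk 2: stream[12..13]='1' size=0x1=1, data at stream[15..16]='b' -> body[7..8], body so far='5i7hvbeb'
Chunk 3: stream[18..19]='0' size=0 (terminator). Final body='5i7hvbeb' (8 bytes)
Body byte 7 = 'b'

Answer: b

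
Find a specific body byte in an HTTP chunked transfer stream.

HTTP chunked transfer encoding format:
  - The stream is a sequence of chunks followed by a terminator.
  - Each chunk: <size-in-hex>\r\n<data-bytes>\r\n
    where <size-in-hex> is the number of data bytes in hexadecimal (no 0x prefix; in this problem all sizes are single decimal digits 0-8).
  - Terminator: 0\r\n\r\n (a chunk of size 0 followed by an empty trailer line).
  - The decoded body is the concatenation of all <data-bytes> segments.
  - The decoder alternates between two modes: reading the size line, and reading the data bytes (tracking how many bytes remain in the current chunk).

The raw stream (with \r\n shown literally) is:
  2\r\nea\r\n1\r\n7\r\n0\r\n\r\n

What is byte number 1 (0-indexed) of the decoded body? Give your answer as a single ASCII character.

Chunk 1: stream[0..1]='2' size=0x2=2, data at stream[3..5]='ea' -> body[0..2], body so far='ea'
Chunk 2: stream[7..8]='1' size=0x1=1, data at stream[10..11]='7' -> body[2..3], body so far='ea7'
Chunk 3: stream[13..14]='0' size=0 (terminator). Final body='ea7' (3 bytes)
Body byte 1 = 'a'

Answer: a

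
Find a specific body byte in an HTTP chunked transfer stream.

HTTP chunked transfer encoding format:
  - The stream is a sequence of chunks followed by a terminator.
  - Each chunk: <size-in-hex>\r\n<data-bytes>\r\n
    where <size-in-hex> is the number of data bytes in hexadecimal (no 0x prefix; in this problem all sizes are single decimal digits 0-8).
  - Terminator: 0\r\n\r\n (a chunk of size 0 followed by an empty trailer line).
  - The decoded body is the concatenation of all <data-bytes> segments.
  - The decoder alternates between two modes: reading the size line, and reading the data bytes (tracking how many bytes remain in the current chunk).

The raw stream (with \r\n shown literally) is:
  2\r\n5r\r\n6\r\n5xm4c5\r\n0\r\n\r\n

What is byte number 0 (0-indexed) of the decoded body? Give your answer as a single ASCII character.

Answer: 5

Derivation:
Chunk 1: stream[0..1]='2' size=0x2=2, data at stream[3..5]='5r' -> body[0..2], body so far='5r'
Chunk 2: stream[7..8]='6' size=0x6=6, data at stream[10..16]='5xm4c5' -> body[2..8], body so far='5r5xm4c5'
Chunk 3: stream[18..19]='0' size=0 (terminator). Final body='5r5xm4c5' (8 bytes)
Body byte 0 = '5'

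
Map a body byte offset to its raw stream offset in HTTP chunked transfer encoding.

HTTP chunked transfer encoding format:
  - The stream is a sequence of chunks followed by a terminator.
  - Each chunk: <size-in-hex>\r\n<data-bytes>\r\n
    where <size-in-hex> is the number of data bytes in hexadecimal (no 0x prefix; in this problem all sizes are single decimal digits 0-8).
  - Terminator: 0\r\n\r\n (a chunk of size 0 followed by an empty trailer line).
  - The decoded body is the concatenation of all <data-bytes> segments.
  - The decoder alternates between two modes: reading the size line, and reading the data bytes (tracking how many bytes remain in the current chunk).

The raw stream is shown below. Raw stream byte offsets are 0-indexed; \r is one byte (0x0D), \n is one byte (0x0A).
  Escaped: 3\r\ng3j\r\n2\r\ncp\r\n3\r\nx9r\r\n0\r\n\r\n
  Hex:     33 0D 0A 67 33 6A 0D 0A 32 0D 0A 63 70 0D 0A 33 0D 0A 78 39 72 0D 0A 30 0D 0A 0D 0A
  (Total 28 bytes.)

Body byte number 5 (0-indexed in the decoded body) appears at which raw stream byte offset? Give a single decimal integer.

Answer: 18

Derivation:
Chunk 1: stream[0..1]='3' size=0x3=3, data at stream[3..6]='g3j' -> body[0..3], body so far='g3j'
Chunk 2: stream[8..9]='2' size=0x2=2, data at stream[11..13]='cp' -> body[3..5], body so far='g3jcp'
Chunk 3: stream[15..16]='3' size=0x3=3, data at stream[18..21]='x9r' -> body[5..8], body so far='g3jcpx9r'
Chunk 4: stream[23..24]='0' size=0 (terminator). Final body='g3jcpx9r' (8 bytes)
Body byte 5 at stream offset 18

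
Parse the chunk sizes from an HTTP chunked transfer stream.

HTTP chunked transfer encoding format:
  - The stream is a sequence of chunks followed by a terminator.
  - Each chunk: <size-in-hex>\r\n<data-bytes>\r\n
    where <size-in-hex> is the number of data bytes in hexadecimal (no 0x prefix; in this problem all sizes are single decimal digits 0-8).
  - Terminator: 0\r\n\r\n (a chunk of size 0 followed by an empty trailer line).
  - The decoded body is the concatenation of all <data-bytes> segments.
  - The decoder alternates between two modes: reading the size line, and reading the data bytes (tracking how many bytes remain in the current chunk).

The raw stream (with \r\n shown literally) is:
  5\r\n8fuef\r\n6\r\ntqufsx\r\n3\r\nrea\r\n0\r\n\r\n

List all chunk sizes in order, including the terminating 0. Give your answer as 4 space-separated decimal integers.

Answer: 5 6 3 0

Derivation:
Chunk 1: stream[0..1]='5' size=0x5=5, data at stream[3..8]='8fuef' -> body[0..5], body so far='8fuef'
Chunk 2: stream[10..11]='6' size=0x6=6, data at stream[13..19]='tqufsx' -> body[5..11], body so far='8fueftqufsx'
Chunk 3: stream[21..22]='3' size=0x3=3, data at stream[24..27]='rea' -> body[11..14], body so far='8fueftqufsxrea'
Chunk 4: stream[29..30]='0' size=0 (terminator). Final body='8fueftqufsxrea' (14 bytes)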